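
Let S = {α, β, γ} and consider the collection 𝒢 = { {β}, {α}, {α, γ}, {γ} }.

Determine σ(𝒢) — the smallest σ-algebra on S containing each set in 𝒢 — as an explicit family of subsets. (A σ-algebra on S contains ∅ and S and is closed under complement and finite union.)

Start: 𝒢 ∪ {∅, S} = { {}, {α}, {β}, {γ}, {α, γ}, S }.
Iteration 1. New:
  {α, β}  = S∖{γ}
  {β, γ}  = S∖{α}
  — 8 sets.
Iteration 2 adds nothing — fixpoint reached.

|σ(𝒢)| = 8.  σ(𝒢) = { {}, {α}, {β}, {γ}, {α, β}, {α, γ}, {β, γ}, S }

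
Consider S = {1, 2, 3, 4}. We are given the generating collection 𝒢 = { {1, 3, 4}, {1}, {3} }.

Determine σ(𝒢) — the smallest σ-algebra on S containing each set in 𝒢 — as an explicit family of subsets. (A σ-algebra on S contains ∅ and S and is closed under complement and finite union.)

σ(𝒢) = { ∅, {1}, {2}, {3}, {4}, {1, 2}, {1, 3}, {1, 4}, {2, 3}, {2, 4}, {3, 4}, {1, 2, 3}, {1, 2, 4}, {1, 3, 4}, {2, 3, 4}, S }

Working:
Start: 𝒢 ∪ {∅, S} = { ∅, {1}, {3}, {1, 3, 4}, S }.
Round 1: 4 new —
  {2}  = S∖{1, 3, 4}
  {1, 3}  = {3} ∪ {1}
  {1, 2, 4}  = S∖{3}
  {2, 3, 4}  = S∖{1}
  (now 9)
Round 2 adds 4:
  {1, 2}  = {2} ∪ {1}
  {2, 3}  = {2} ∪ {3}
  {2, 4}  = S∖{1, 3}
  {1, 2, 3}  = {2} ∪ {1, 3}
  (now 13)
Round 3: 3 new —
  {4}  = S∖{1, 2, 3}
  {1, 4}  = S∖{2, 3}
  {3, 4}  = S∖{1, 2}
  (now 16)
Round 4: already closed under ᶜ and ∪.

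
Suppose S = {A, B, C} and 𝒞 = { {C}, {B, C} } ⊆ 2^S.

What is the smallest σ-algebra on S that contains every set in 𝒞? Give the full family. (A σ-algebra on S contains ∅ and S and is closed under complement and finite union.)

Answer: σ(𝒞) = { ∅, {A}, {B}, {C}, {A, B}, {A, C}, {B, C}, S }

Trace:
Start: 𝒞 ∪ {∅, S} = { ∅, {C}, {B, C}, S }.
Iteration 1: 2 new —
  {A}  = ᶜ of {B, C}
  {A, B}  = ᶜ of {C}
Iteration 2: 1 new —
  {A, C}  = {C} ∪ {A}
Iteration 3: 1 new —
  {B}  = ᶜ of {A, C}
Iteration 4: closed — nothing new.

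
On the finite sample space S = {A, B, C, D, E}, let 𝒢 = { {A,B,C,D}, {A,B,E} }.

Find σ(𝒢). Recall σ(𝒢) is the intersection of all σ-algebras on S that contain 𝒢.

Answer: σ(𝒢) = { ∅, {E}, {A,B}, {C,D}, {A,B,E}, {C,D,E}, {A,B,C,D}, S }

Working:
Initial family (4 sets): { ∅, {A,B,E}, {A,B,C,D}, S }.
Pass 1. New:
  {E}  = S∖{A,B,C,D}
  {C,D}  = S∖{A,B,E}
Pass 2: 1 new —
  {C,D,E}  = {C,D} ∪ {E}
Pass 3. New:
  {A,B}  = S∖{C,D,E}
After Pass 4 the family is unchanged; done.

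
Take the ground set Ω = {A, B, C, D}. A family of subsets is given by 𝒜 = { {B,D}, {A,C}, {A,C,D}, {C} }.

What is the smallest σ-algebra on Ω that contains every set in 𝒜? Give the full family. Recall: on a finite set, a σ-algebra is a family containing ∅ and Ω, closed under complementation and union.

Begin from { {}, {C}, {A,C}, {B,D}, {A,C,D}, Ω } (that is, 𝒜 plus ∅ and Ω).
Round 1 adds 3:
  {B}  = complement {A,C,D}
  {A,B,D}  = complement {C}
  {B,C,D}  = {C} ∪ {B,D}
Round 2. New:
  {A}  = complement {B,C,D}
  {B,C}  = {B} ∪ {C}
  {A,B,C}  = {B} ∪ {A,C}
Round 3: +3 →
  {D}  = complement {A,B,C}
  {A,B}  = {B} ∪ {A}
  {A,D}  = complement {B,C}
Round 4 adds 1:
  {C,D}  = complement {A,B}
Round 5: stable.

|σ(𝒜)| = 16.  σ(𝒜) = { {}, {A}, {B}, {C}, {D}, {A,B}, {A,C}, {A,D}, {B,C}, {B,D}, {C,D}, {A,B,C}, {A,B,D}, {A,C,D}, {B,C,D}, Ω }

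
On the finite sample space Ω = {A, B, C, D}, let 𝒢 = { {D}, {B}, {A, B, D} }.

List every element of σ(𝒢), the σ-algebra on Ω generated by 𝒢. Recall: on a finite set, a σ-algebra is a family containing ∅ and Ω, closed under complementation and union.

Take S₀ = 𝒢 ∪ {∅, Ω} = { ∅, {B}, {D}, {A, B, D}, Ω }.
Pass 1 (4 new):
  {C}  = {A, B, D}ᶜ
  {B, D}  = {D} ∪ {B}
  {A, B, C}  = {D}ᶜ
  {A, C, D}  = {B}ᶜ
  [9 total]
Pass 2 (4 new):
  {A, C}  = {B, D}ᶜ
  {B, C}  = {B} ∪ {C}
  {C, D}  = {C} ∪ {D}
  {B, C, D}  = {C} ∪ {B, D}
  [13 total]
Pass 3. New:
  {A}  = {B, C, D}ᶜ
  {A, B}  = {C, D}ᶜ
  {A, D}  = {B, C}ᶜ
  [16 total]
Pass 4: closed — nothing new.

σ(𝒢) = { ∅, {A}, {B}, {C}, {D}, {A, B}, {A, C}, {A, D}, {B, C}, {B, D}, {C, D}, {A, B, C}, {A, B, D}, {A, C, D}, {B, C, D}, Ω }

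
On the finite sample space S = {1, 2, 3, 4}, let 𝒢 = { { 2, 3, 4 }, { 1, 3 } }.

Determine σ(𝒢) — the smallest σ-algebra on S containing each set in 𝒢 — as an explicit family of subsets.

σ(𝒢) = { {}, { 1 }, { 3 }, { 1, 3 }, { 2, 4 }, { 1, 2, 4 }, { 2, 3, 4 }, S }

Trace:
Take S₀ = 𝒢 ∪ {∅, S} = { {}, { 1, 3 }, { 2, 3, 4 }, S }.
Iteration 1: 2 new —
  { 1 }  = { 2, 3, 4 }ᶜ
  { 2, 4 }  = { 1, 3 }ᶜ
  (now 6)
Iteration 2: 1 new —
  { 1, 2, 4 }  = { 2, 4 } ∪ { 1 }
  (now 7)
Iteration 3. New:
  { 3 }  = { 1, 2, 4 }ᶜ
  (now 8)
Iteration 4 adds nothing — fixpoint reached.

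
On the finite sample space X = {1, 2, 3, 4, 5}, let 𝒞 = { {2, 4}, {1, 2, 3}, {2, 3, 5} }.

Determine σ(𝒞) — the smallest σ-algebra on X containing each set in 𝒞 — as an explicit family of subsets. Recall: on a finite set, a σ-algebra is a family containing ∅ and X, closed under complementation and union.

Start: 𝒞 ∪ {∅, X} = { {}, {2, 4}, {1, 2, 3}, {2, 3, 5}, X }.
Step 1. New:
  {1, 4}  = X∖{2, 3, 5}
  {4, 5}  = X∖{1, 2, 3}
  {1, 3, 5}  = X∖{2, 4}
  {1, 2, 3, 4}  = {1, 2, 3} ∪ {2, 4}
  {1, 2, 3, 5}  = {2, 3, 5} ∪ {1, 2, 3}
  {2, 3, 4, 5}  = {2, 3, 5} ∪ {2, 4}
Step 2: +7 →
  {1}  = X∖{2, 3, 4, 5}
  {4}  = X∖{1, 2, 3, 5}
  {5}  = X∖{1, 2, 3, 4}
  {1, 2, 4}  = {1, 4} ∪ {2, 4}
  {1, 4, 5}  = {4, 5} ∪ {1, 4}
  {2, 4, 5}  = {4, 5} ∪ {2, 4}
  {1, 3, 4, 5}  = {1, 3, 5} ∪ {4, 5}
Step 3 adds 6:
  {2}  = X∖{1, 3, 4, 5}
  {1, 3}  = X∖{2, 4, 5}
  {1, 5}  = {5} ∪ {1}
  {2, 3}  = X∖{1, 4, 5}
  {3, 5}  = X∖{1, 2, 4}
  {1, 2, 4, 5}  = {4, 5} ∪ {1, 2, 4}
Step 4 adds 7:
  {3}  = X∖{1, 2, 4, 5}
  {1, 2}  = {2} ∪ {1}
  {2, 5}  = {2} ∪ {5}
  {1, 2, 5}  = {2} ∪ {1, 5}
  {1, 3, 4}  = {1, 4} ∪ {1, 3}
  {2, 3, 4}  = X∖{1, 5}
  {3, 4, 5}  = {4, 5} ∪ {3, 5}
Step 5 (1 new):
  {3, 4}  = X∖{1, 2, 5}
After Step 6 the family is unchanged; done.

|σ(𝒞)| = 32.  σ(𝒞) = { {}, {1}, {2}, {3}, {4}, {5}, {1, 2}, {1, 3}, {1, 4}, {1, 5}, {2, 3}, {2, 4}, {2, 5}, {3, 4}, {3, 5}, {4, 5}, {1, 2, 3}, {1, 2, 4}, {1, 2, 5}, {1, 3, 4}, {1, 3, 5}, {1, 4, 5}, {2, 3, 4}, {2, 3, 5}, {2, 4, 5}, {3, 4, 5}, {1, 2, 3, 4}, {1, 2, 3, 5}, {1, 2, 4, 5}, {1, 3, 4, 5}, {2, 3, 4, 5}, X }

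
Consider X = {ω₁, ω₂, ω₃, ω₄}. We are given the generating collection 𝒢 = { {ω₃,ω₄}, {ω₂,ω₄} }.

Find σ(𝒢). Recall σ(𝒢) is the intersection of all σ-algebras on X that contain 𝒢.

|σ(𝒢)| = 16.  σ(𝒢) = { {}, {ω₁}, {ω₂}, {ω₃}, {ω₄}, {ω₁,ω₂}, {ω₁,ω₃}, {ω₁,ω₄}, {ω₂,ω₃}, {ω₂,ω₄}, {ω₃,ω₄}, {ω₁,ω₂,ω₃}, {ω₁,ω₂,ω₄}, {ω₁,ω₃,ω₄}, {ω₂,ω₃,ω₄}, X }

Working:
Initial family (4 sets): { {}, {ω₂,ω₄}, {ω₃,ω₄}, X }.
Pass 1: +3 →
  {ω₁,ω₂}  = ᶜ of {ω₃,ω₄}
  {ω₁,ω₃}  = ᶜ of {ω₂,ω₄}
  {ω₂,ω₃,ω₄}  = {ω₃,ω₄} ∪ {ω₂,ω₄}
  (now 7)
Pass 2: 4 new —
  {ω₁}  = ᶜ of {ω₂,ω₃,ω₄}
  {ω₁,ω₂,ω₃}  = {ω₁,ω₂} ∪ {ω₁,ω₃}
  {ω₁,ω₂,ω₄}  = {ω₁,ω₂} ∪ {ω₂,ω₄}
  {ω₁,ω₃,ω₄}  = {ω₃,ω₄} ∪ {ω₁,ω₃}
  (now 11)
Pass 3: +3 →
  {ω₂}  = ᶜ of {ω₁,ω₃,ω₄}
  {ω₃}  = ᶜ of {ω₁,ω₂,ω₄}
  {ω₄}  = ᶜ of {ω₁,ω₂,ω₃}
  (now 14)
Pass 4 adds 2:
  {ω₁,ω₄}  = {ω₄} ∪ {ω₁}
  {ω₂,ω₃}  = {ω₃} ∪ {ω₂}
  (now 16)
Pass 5: closed — nothing new.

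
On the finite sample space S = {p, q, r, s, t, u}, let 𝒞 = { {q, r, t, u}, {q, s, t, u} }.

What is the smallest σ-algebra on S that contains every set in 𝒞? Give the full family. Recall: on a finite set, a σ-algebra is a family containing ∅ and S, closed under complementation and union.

Begin from { {}, {q, r, t, u}, {q, s, t, u}, S } (that is, 𝒞 plus ∅ and S).
Step 1: +3 →
  {p, r}  = ᶜ of {q, s, t, u}
  {p, s}  = ᶜ of {q, r, t, u}
  {q, r, s, t, u}  = {q, r, t, u} ∪ {q, s, t, u}
  [7 total]
Step 2 (4 new):
  {p}  = ᶜ of {q, r, s, t, u}
  {p, r, s}  = {p, s} ∪ {p, r}
  {p, q, r, t, u}  = {p, r} ∪ {q, r, t, u}
  {p, q, s, t, u}  = {q, s, t, u} ∪ {p, s}
  [11 total]
Step 3: 3 new —
  {r}  = ᶜ of {p, q, s, t, u}
  {s}  = ᶜ of {p, q, r, t, u}
  {q, t, u}  = ᶜ of {p, r, s}
  [14 total]
Step 4. New:
  {r, s}  = {r} ∪ {s}
  {p, q, t, u}  = {p} ∪ {q, t, u}
  [16 total]
Step 5 adds nothing — fixpoint reached.

|σ(𝒞)| = 16.  σ(𝒞) = { {}, {p}, {r}, {s}, {p, r}, {p, s}, {r, s}, {p, r, s}, {q, t, u}, {p, q, t, u}, {q, r, t, u}, {q, s, t, u}, {p, q, r, t, u}, {p, q, s, t, u}, {q, r, s, t, u}, S }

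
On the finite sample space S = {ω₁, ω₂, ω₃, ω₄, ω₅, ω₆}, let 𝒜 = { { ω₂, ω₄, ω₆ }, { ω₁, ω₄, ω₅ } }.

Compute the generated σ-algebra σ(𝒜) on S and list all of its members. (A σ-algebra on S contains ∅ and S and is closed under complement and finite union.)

Start: 𝒜 ∪ {∅, S} = { {  }, { ω₁, ω₄, ω₅ }, { ω₂, ω₄, ω₆ }, S }.
Pass 1 (3 new):
  { ω₁, ω₃, ω₅ }  = { ω₂, ω₄, ω₆ }ᶜ
  { ω₂, ω₃, ω₆ }  = { ω₁, ω₄, ω₅ }ᶜ
  { ω₁, ω₂, ω₄, ω₅, ω₆ }  = { ω₂, ω₄, ω₆ } ∪ { ω₁, ω₄, ω₅ }
  (now 7)
Pass 2: +4 →
  { ω₃ }  = { ω₁, ω₂, ω₄, ω₅, ω₆ }ᶜ
  { ω₁, ω₃, ω₄, ω₅ }  = { ω₁, ω₄, ω₅ } ∪ { ω₁, ω₃, ω₅ }
  { ω₂, ω₃, ω₄, ω₆ }  = { ω₂, ω₄, ω₆ } ∪ { ω₂, ω₃, ω₆ }
  { ω₁, ω₂, ω₃, ω₅, ω₆ }  = { ω₂, ω₃, ω₆ } ∪ { ω₁, ω₃, ω₅ }
  (now 11)
Pass 3 adds 3:
  { ω₄ }  = { ω₁, ω₂, ω₃, ω₅, ω₆ }ᶜ
  { ω₁, ω₅ }  = { ω₂, ω₃, ω₄, ω₆ }ᶜ
  { ω₂, ω₆ }  = { ω₁, ω₃, ω₄, ω₅ }ᶜ
  (now 14)
Pass 4 (2 new):
  { ω₃, ω₄ }  = { ω₃ } ∪ { ω₄ }
  { ω₁, ω₂, ω₅, ω₆ }  = { ω₁, ω₅ } ∪ { ω₂, ω₆ }
  (now 16)
After Pass 5 the family is unchanged; done.

Hence σ(𝒜) has 16 members: { {  }, { ω₃ }, { ω₄ }, { ω₁, ω₅ }, { ω₂, ω₆ }, { ω₃, ω₄ }, { ω₁, ω₃, ω₅ }, { ω₁, ω₄, ω₅ }, { ω₂, ω₃, ω₆ }, { ω₂, ω₄, ω₆ }, { ω₁, ω₂, ω₅, ω₆ }, { ω₁, ω₃, ω₄, ω₅ }, { ω₂, ω₃, ω₄, ω₆ }, { ω₁, ω₂, ω₃, ω₅, ω₆ }, { ω₁, ω₂, ω₄, ω₅, ω₆ }, S }.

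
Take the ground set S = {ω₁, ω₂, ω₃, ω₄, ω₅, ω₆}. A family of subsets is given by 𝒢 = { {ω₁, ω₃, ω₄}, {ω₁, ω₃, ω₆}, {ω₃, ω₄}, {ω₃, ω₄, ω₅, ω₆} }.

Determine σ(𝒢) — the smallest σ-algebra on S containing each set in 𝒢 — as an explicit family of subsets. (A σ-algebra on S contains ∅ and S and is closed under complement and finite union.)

Begin from { {}, {ω₃, ω₄}, {ω₁, ω₃, ω₄}, {ω₁, ω₃, ω₆}, {ω₃, ω₄, ω₅, ω₆}, S } (that is, 𝒢 plus ∅ and S).
Round 1: 6 new —
  {ω₁, ω₂}  = ᶜ of {ω₃, ω₄, ω₅, ω₆}
  {ω₂, ω₄, ω₅}  = ᶜ of {ω₁, ω₃, ω₆}
  {ω₂, ω₅, ω₆}  = ᶜ of {ω₁, ω₃, ω₄}
  {ω₁, ω₂, ω₅, ω₆}  = ᶜ of {ω₃, ω₄}
  {ω₁, ω₃, ω₄, ω₆}  = {ω₁, ω₃, ω₄} ∪ {ω₁, ω₃, ω₆}
  {ω₁, ω₃, ω₄, ω₅, ω₆}  = {ω₁, ω₃, ω₄} ∪ {ω₃, ω₄, ω₅, ω₆}
  [12 total]
Round 2 adds 12:
  {ω₂}  = ᶜ of {ω₁, ω₃, ω₄, ω₅, ω₆}
  {ω₂, ω₅}  = ᶜ of {ω₁, ω₃, ω₄, ω₆}
  {ω₁, ω₂, ω₃, ω₄}  = {ω₃, ω₄} ∪ {ω₁, ω₂}
  {ω₁, ω₂, ω₃, ω₆}  = {ω₁, ω₂} ∪ {ω₁, ω₃, ω₆}
  {ω₁, ω₂, ω₄, ω₅}  = {ω₁, ω₂} ∪ {ω₂, ω₄, ω₅}
  {ω₂, ω₃, ω₄, ω₅}  = {ω₃, ω₄} ∪ {ω₂, ω₄, ω₅}
  {ω₂, ω₄, ω₅, ω₆}  = {ω₂, ω₅, ω₆} ∪ {ω₂, ω₄, ω₅}
  {ω₁, ω₂, ω₃, ω₄, ω₅}  = {ω₁, ω₃, ω₄} ∪ {ω₂, ω₄, ω₅}
  {ω₁, ω₂, ω₃, ω₄, ω₆}  = {ω₁, ω₂} ∪ {ω₁, ω₃, ω₄, ω₆}
  {ω₁, ω₂, ω₃, ω₅, ω₆}  = {ω₁, ω₃, ω₆} ∪ {ω₂, ω₅, ω₆}
  {ω₁, ω₂, ω₄, ω₅, ω₆}  = {ω₂, ω₄, ω₅} ∪ {ω₁, ω₂, ω₅, ω₆}
  {ω₂, ω₃, ω₄, ω₅, ω₆}  = {ω₃, ω₄} ∪ {ω₂, ω₅, ω₆}
  [24 total]
Round 3: 12 new —
  {ω₁}  = ᶜ of {ω₂, ω₃, ω₄, ω₅, ω₆}
  {ω₃}  = ᶜ of {ω₁, ω₂, ω₄, ω₅, ω₆}
  {ω₄}  = ᶜ of {ω₁, ω₂, ω₃, ω₅, ω₆}
  {ω₅}  = ᶜ of {ω₁, ω₂, ω₃, ω₄, ω₆}
  {ω₆}  = ᶜ of {ω₁, ω₂, ω₃, ω₄, ω₅}
  {ω₁, ω₃}  = ᶜ of {ω₂, ω₄, ω₅, ω₆}
  {ω₁, ω₆}  = ᶜ of {ω₂, ω₃, ω₄, ω₅}
  {ω₃, ω₆}  = ᶜ of {ω₁, ω₂, ω₄, ω₅}
  {ω₄, ω₅}  = ᶜ of {ω₁, ω₂, ω₃, ω₆}
  {ω₅, ω₆}  = ᶜ of {ω₁, ω₂, ω₃, ω₄}
  {ω₁, ω₂, ω₅}  = {ω₂, ω₅} ∪ {ω₁, ω₂}
  {ω₂, ω₃, ω₄}  = {ω₃, ω₄} ∪ {ω₂}
  [36 total]
Round 4 (26 new):
  {ω₁, ω₄}  = {ω₁} ∪ {ω₄}
  {ω₁, ω₅}  = {ω₁} ∪ {ω₅}
  {ω₂, ω₃}  = {ω₂} ∪ {ω₃}
  {ω₂, ω₄}  = {ω₂} ∪ {ω₄}
  {ω₂, ω₆}  = {ω₂} ∪ {ω₆}
  {ω₃, ω₅}  = {ω₅} ∪ {ω₃}
  {ω₄, ω₆}  = {ω₆} ∪ {ω₄}
  {ω₁, ω₂, ω₃}  = {ω₁, ω₂} ∪ {ω₃}
  {ω₁, ω₂, ω₄}  = {ω₁, ω₂} ∪ {ω₄}
  {ω₁, ω₂, ω₆}  = {ω₁, ω₂} ∪ {ω₁, ω₆}
  {ω₁, ω₃, ω₅}  = {ω₅} ∪ {ω₁, ω₃}
  {ω₁, ω₄, ω₅}  = {ω₁} ∪ {ω₄, ω₅}
  {ω₁, ω₄, ω₆}  = {ω₁, ω₆} ∪ {ω₄}
  {ω₁, ω₅, ω₆}  = ᶜ of {ω₂, ω₃, ω₄}
  {ω₂, ω₃, ω₅}  = {ω₂, ω₅} ∪ {ω₃}
  {ω₂, ω₃, ω₆}  = {ω₂} ∪ {ω₃, ω₆}
  {ω₃, ω₄, ω₅}  = {ω₃, ω₄} ∪ {ω₅}
  {ω₃, ω₄, ω₆}  = ᶜ of {ω₁, ω₂, ω₅}
  {ω₃, ω₅, ω₆}  = {ω₅, ω₆} ∪ {ω₃}
  {ω₄, ω₅, ω₆}  = {ω₅, ω₆} ∪ {ω₄, ω₅}
  {ω₁, ω₂, ω₃, ω₅}  = {ω₂, ω₅} ∪ {ω₁, ω₃}
  {ω₁, ω₃, ω₄, ω₅}  = {ω₅} ∪ {ω₁, ω₃, ω₄}
  {ω₁, ω₃, ω₅, ω₆}  = {ω₅, ω₆} ∪ {ω₁, ω₃, ω₆}
  {ω₁, ω₄, ω₅, ω₆}  = {ω₁, ω₆} ∪ {ω₄, ω₅}
  {ω₂, ω₃, ω₄, ω₆}  = {ω₂, ω₃, ω₄} ∪ {ω₆}
  {ω₂, ω₃, ω₅, ω₆}  = {ω₂, ω₅} ∪ {ω₃, ω₆}
  [62 total]
Round 5: 2 new —
  {ω₂, ω₄, ω₆}  = ᶜ of {ω₁, ω₃, ω₅}
  {ω₁, ω₂, ω₄, ω₆}  = ᶜ of {ω₃, ω₅}
  [64 total]
Round 6: stable.

Therefore σ(𝒢) = { {}, {ω₁}, {ω₂}, {ω₃}, {ω₄}, {ω₅}, {ω₆}, {ω₁, ω₂}, {ω₁, ω₃}, {ω₁, ω₄}, {ω₁, ω₅}, {ω₁, ω₆}, {ω₂, ω₃}, {ω₂, ω₄}, {ω₂, ω₅}, {ω₂, ω₆}, {ω₃, ω₄}, {ω₃, ω₅}, {ω₃, ω₆}, {ω₄, ω₅}, {ω₄, ω₆}, {ω₅, ω₆}, {ω₁, ω₂, ω₃}, {ω₁, ω₂, ω₄}, {ω₁, ω₂, ω₅}, {ω₁, ω₂, ω₆}, {ω₁, ω₃, ω₄}, {ω₁, ω₃, ω₅}, {ω₁, ω₃, ω₆}, {ω₁, ω₄, ω₅}, {ω₁, ω₄, ω₆}, {ω₁, ω₅, ω₆}, {ω₂, ω₃, ω₄}, {ω₂, ω₃, ω₅}, {ω₂, ω₃, ω₆}, {ω₂, ω₄, ω₅}, {ω₂, ω₄, ω₆}, {ω₂, ω₅, ω₆}, {ω₃, ω₄, ω₅}, {ω₃, ω₄, ω₆}, {ω₃, ω₅, ω₆}, {ω₄, ω₅, ω₆}, {ω₁, ω₂, ω₃, ω₄}, {ω₁, ω₂, ω₃, ω₅}, {ω₁, ω₂, ω₃, ω₆}, {ω₁, ω₂, ω₄, ω₅}, {ω₁, ω₂, ω₄, ω₆}, {ω₁, ω₂, ω₅, ω₆}, {ω₁, ω₃, ω₄, ω₅}, {ω₁, ω₃, ω₄, ω₆}, {ω₁, ω₃, ω₅, ω₆}, {ω₁, ω₄, ω₅, ω₆}, {ω₂, ω₃, ω₄, ω₅}, {ω₂, ω₃, ω₄, ω₆}, {ω₂, ω₃, ω₅, ω₆}, {ω₂, ω₄, ω₅, ω₆}, {ω₃, ω₄, ω₅, ω₆}, {ω₁, ω₂, ω₃, ω₄, ω₅}, {ω₁, ω₂, ω₃, ω₄, ω₆}, {ω₁, ω₂, ω₃, ω₅, ω₆}, {ω₁, ω₂, ω₄, ω₅, ω₆}, {ω₁, ω₃, ω₄, ω₅, ω₆}, {ω₂, ω₃, ω₄, ω₅, ω₆}, S } (|σ(𝒢)| = 64).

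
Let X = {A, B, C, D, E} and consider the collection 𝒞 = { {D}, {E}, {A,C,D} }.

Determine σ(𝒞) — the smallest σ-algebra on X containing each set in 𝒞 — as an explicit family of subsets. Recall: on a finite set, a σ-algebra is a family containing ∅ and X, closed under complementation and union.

Answer: σ(𝒞) = { {}, {B}, {D}, {E}, {A,C}, {B,D}, {B,E}, {D,E}, {A,B,C}, {A,C,D}, {A,C,E}, {B,D,E}, {A,B,C,D}, {A,B,C,E}, {A,C,D,E}, X }

Check:
Start: 𝒞 ∪ {∅, X} = { {}, {D}, {E}, {A,C,D}, X }.
Step 1: +5 →
  {B,E}  = X∖{A,C,D}
  {D,E}  = {D} ∪ {E}
  {A,B,C,D}  = X∖{E}
  {A,B,C,E}  = X∖{D}
  {A,C,D,E}  = {A,C,D} ∪ {E}
  — 10 sets.
Step 2. New:
  {B}  = X∖{A,C,D,E}
  {A,B,C}  = X∖{D,E}
  {B,D,E}  = {B,E} ∪ {D,E}
  — 13 sets.
Step 3: +2 →
  {A,C}  = X∖{B,D,E}
  {B,D}  = {D} ∪ {B}
  — 15 sets.
Step 4 (1 new):
  {A,C,E}  = X∖{B,D}
  — 16 sets.
Step 5: stable.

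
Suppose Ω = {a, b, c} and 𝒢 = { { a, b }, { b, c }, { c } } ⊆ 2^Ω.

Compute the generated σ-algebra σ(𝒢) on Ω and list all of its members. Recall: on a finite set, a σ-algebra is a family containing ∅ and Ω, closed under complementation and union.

|σ(𝒢)| = 8.  σ(𝒢) = { {  }, { a }, { b }, { c }, { a, b }, { a, c }, { b, c }, Ω }

Check:
Seed the family with 𝒢 together with ∅ and Ω: { {  }, { c }, { a, b }, { b, c }, Ω }.
Iteration 1 (1 new):
  { a }  = ᶜ of { b, c }
  — 6 sets.
Iteration 2: 1 new —
  { a, c }  = { c } ∪ { a }
  — 7 sets.
Iteration 3: 1 new —
  { b }  = ᶜ of { a, c }
  — 8 sets.
Iteration 4: stable.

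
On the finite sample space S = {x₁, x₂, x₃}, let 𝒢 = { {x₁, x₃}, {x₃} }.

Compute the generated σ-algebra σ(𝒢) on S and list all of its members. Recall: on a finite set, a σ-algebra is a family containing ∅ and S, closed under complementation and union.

Seed the family with 𝒢 together with ∅ and S: { {}, {x₃}, {x₁, x₃}, S }.
Pass 1 adds 2:
  {x₂}  = complement {x₁, x₃}
  {x₁, x₂}  = complement {x₃}
  [6 total]
Pass 2 adds 1:
  {x₂, x₃}  = {x₃} ∪ {x₂}
  [7 total]
Pass 3: 1 new —
  {x₁}  = complement {x₂, x₃}
  [8 total]
After Pass 4 the family is unchanged; done.

|σ(𝒢)| = 8.  σ(𝒢) = { {}, {x₁}, {x₂}, {x₃}, {x₁, x₂}, {x₁, x₃}, {x₂, x₃}, S }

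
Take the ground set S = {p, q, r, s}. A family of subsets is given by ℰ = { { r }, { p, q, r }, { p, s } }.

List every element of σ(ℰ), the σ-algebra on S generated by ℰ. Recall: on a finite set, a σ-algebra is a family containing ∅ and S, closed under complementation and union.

Answer: σ(ℰ) = { {}, { p }, { q }, { r }, { s }, { p, q }, { p, r }, { p, s }, { q, r }, { q, s }, { r, s }, { p, q, r }, { p, q, s }, { p, r, s }, { q, r, s }, S }

Trace:
Seed the family with ℰ together with ∅ and S: { {}, { r }, { p, s }, { p, q, r }, S }.
Round 1: +4 →
  { s }  = S∖{ p, q, r }
  { q, r }  = S∖{ p, s }
  { p, q, s }  = S∖{ r }
  { p, r, s }  = { r } ∪ { p, s }
  — 9 sets.
Round 2 adds 3:
  { q }  = S∖{ p, r, s }
  { r, s }  = { r } ∪ { s }
  { q, r, s }  = { q, r } ∪ { s }
  — 12 sets.
Round 3 adds 3:
  { p }  = S∖{ q, r, s }
  { p, q }  = S∖{ r, s }
  { q, s }  = { s } ∪ { q }
  — 15 sets.
Round 4: 1 new —
  { p, r }  = S∖{ q, s }
  — 16 sets.
Round 5: already closed under ᶜ and ∪.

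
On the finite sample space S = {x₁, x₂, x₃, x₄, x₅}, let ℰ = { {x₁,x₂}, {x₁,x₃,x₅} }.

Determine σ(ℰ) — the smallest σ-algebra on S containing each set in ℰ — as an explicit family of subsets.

Seed the family with ℰ together with ∅ and S: { {}, {x₁,x₂}, {x₁,x₃,x₅}, S }.
Round 1 adds 3:
  {x₂,x₄}  = S∖{x₁,x₃,x₅}
  {x₃,x₄,x₅}  = S∖{x₁,x₂}
  {x₁,x₂,x₃,x₅}  = {x₁,x₂} ∪ {x₁,x₃,x₅}
  [7 total]
Round 2: +4 →
  {x₄}  = S∖{x₁,x₂,x₃,x₅}
  {x₁,x₂,x₄}  = {x₁,x₂} ∪ {x₂,x₄}
  {x₁,x₃,x₄,x₅}  = {x₃,x₄,x₅} ∪ {x₁,x₃,x₅}
  {x₂,x₃,x₄,x₅}  = {x₃,x₄,x₅} ∪ {x₂,x₄}
  [11 total]
Round 3: 3 new —
  {x₁}  = S∖{x₂,x₃,x₄,x₅}
  {x₂}  = S∖{x₁,x₃,x₄,x₅}
  {x₃,x₅}  = S∖{x₁,x₂,x₄}
  [14 total]
Round 4 (2 new):
  {x₁,x₄}  = {x₄} ∪ {x₁}
  {x₂,x₃,x₅}  = {x₃,x₅} ∪ {x₂}
  [16 total]
After Round 5 the family is unchanged; done.

σ(ℰ) = { {}, {x₁}, {x₂}, {x₄}, {x₁,x₂}, {x₁,x₄}, {x₂,x₄}, {x₃,x₅}, {x₁,x₂,x₄}, {x₁,x₃,x₅}, {x₂,x₃,x₅}, {x₃,x₄,x₅}, {x₁,x₂,x₃,x₅}, {x₁,x₃,x₄,x₅}, {x₂,x₃,x₄,x₅}, S }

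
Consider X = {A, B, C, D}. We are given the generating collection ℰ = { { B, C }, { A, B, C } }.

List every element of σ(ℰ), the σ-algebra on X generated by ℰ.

Begin from { {  }, { B, C }, { A, B, C }, X } (that is, ℰ plus ∅ and X).
Pass 1. New:
  { D }  = X∖{ A, B, C }
  { A, D }  = X∖{ B, C }
  |family| = 6
Pass 2 adds 1:
  { B, C, D }  = { B, C } ∪ { D }
  |family| = 7
Pass 3 (1 new):
  { A }  = X∖{ B, C, D }
  |family| = 8
Pass 4: stable.

Therefore σ(ℰ) = { {  }, { A }, { D }, { A, D }, { B, C }, { A, B, C }, { B, C, D }, X } (|σ(ℰ)| = 8).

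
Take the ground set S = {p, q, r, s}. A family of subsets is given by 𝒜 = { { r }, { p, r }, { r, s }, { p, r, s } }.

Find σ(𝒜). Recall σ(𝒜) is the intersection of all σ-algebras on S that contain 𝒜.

σ(𝒜) (16 sets): { ∅, { p }, { q }, { r }, { s }, { p, q }, { p, r }, { p, s }, { q, r }, { q, s }, { r, s }, { p, q, r }, { p, q, s }, { p, r, s }, { q, r, s }, S }

Derivation:
Start: 𝒜 ∪ {∅, S} = { ∅, { r }, { p, r }, { r, s }, { p, r, s }, S }.
Step 1 adds 4:
  { q }  = ᶜ of { p, r, s }
  { p, q }  = ᶜ of { r, s }
  { q, s }  = ᶜ of { p, r }
  { p, q, s }  = ᶜ of { r }
  |family| = 10
Step 2: 3 new —
  { q, r }  = { q } ∪ { r }
  { p, q, r }  = { p, q } ∪ { r }
  { q, r, s }  = { r, s } ∪ { q }
  |family| = 13
Step 3 (3 new):
  { p }  = ᶜ of { q, r, s }
  { s }  = ᶜ of { p, q, r }
  { p, s }  = ᶜ of { q, r }
  |family| = 16
Step 4: stable.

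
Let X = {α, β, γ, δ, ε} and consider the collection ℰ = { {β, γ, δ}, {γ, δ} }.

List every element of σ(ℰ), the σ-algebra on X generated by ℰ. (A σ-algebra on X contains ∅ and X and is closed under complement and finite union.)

Seed the family with ℰ together with ∅ and X: { ∅, {γ, δ}, {β, γ, δ}, X }.
Round 1: 2 new —
  {α, ε}  = ᶜ of {β, γ, δ}
  {α, β, ε}  = ᶜ of {γ, δ}
  — 6 sets.
Round 2: +1 →
  {α, γ, δ, ε}  = {γ, δ} ∪ {α, ε}
  — 7 sets.
Round 3 (1 new):
  {β}  = ᶜ of {α, γ, δ, ε}
  — 8 sets.
Round 4: stable.

Therefore σ(ℰ) = { ∅, {β}, {α, ε}, {γ, δ}, {α, β, ε}, {β, γ, δ}, {α, γ, δ, ε}, X } (|σ(ℰ)| = 8).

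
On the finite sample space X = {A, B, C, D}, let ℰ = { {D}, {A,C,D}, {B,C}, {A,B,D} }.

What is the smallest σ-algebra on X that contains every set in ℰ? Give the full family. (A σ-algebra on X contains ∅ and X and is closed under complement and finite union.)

Initial family (6 sets): { {}, {D}, {B,C}, {A,B,D}, {A,C,D}, X }.
Round 1: +5 →
  {B}  = X∖{A,C,D}
  {C}  = X∖{A,B,D}
  {A,D}  = X∖{B,C}
  {A,B,C}  = X∖{D}
  {B,C,D}  = {B,C} ∪ {D}
Round 2: 3 new —
  {A}  = X∖{B,C,D}
  {B,D}  = {B} ∪ {D}
  {C,D}  = {C} ∪ {D}
Round 3. New:
  {A,B}  = X∖{C,D}
  {A,C}  = X∖{B,D}
Round 4: stable.

Hence σ(ℰ) has 16 members: { {}, {A}, {B}, {C}, {D}, {A,B}, {A,C}, {A,D}, {B,C}, {B,D}, {C,D}, {A,B,C}, {A,B,D}, {A,C,D}, {B,C,D}, X }.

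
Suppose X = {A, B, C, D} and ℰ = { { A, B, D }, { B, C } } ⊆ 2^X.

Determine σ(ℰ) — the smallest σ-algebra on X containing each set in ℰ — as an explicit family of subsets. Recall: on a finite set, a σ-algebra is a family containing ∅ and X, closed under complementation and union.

σ(ℰ) = { {  }, { B }, { C }, { A, D }, { B, C }, { A, B, D }, { A, C, D }, X }

Check:
Start: ℰ ∪ {∅, X} = { {  }, { B, C }, { A, B, D }, X }.
Pass 1 (2 new):
  { C }  = X∖{ A, B, D }
  { A, D }  = X∖{ B, C }
Pass 2: +1 →
  { A, C, D }  = { C } ∪ { A, D }
Pass 3 (1 new):
  { B }  = X∖{ A, C, D }
After Pass 4 the family is unchanged; done.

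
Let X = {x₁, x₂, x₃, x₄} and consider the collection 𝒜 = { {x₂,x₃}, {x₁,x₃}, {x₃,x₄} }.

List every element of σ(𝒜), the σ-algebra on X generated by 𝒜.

Initial family (5 sets): { {}, {x₁,x₃}, {x₂,x₃}, {x₃,x₄}, X }.
Pass 1 adds 6:
  {x₁,x₂}  = complement {x₃,x₄}
  {x₁,x₄}  = complement {x₂,x₃}
  {x₂,x₄}  = complement {x₁,x₃}
  {x₁,x₂,x₃}  = {x₂,x₃} ∪ {x₁,x₃}
  {x₁,x₃,x₄}  = {x₃,x₄} ∪ {x₁,x₃}
  {x₂,x₃,x₄}  = {x₃,x₄} ∪ {x₂,x₃}
  [11 total]
Pass 2. New:
  {x₁}  = complement {x₂,x₃,x₄}
  {x₂}  = complement {x₁,x₃,x₄}
  {x₄}  = complement {x₁,x₂,x₃}
  {x₁,x₂,x₄}  = {x₁,x₂} ∪ {x₁,x₄}
  [15 total]
Pass 3: +1 →
  {x₃}  = complement {x₁,x₂,x₄}
  [16 total]
Pass 4: closed — nothing new.

Hence σ(𝒜) has 16 members: { {}, {x₁}, {x₂}, {x₃}, {x₄}, {x₁,x₂}, {x₁,x₃}, {x₁,x₄}, {x₂,x₃}, {x₂,x₄}, {x₃,x₄}, {x₁,x₂,x₃}, {x₁,x₂,x₄}, {x₁,x₃,x₄}, {x₂,x₃,x₄}, X }.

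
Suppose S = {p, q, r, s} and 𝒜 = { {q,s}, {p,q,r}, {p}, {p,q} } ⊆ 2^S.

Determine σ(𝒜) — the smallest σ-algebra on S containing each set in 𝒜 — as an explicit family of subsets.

Take S₀ = 𝒜 ∪ {∅, S} = { {}, {p}, {p,q}, {q,s}, {p,q,r}, S }.
Iteration 1 (5 new):
  {s}  = ᶜ of {p,q,r}
  {p,r}  = ᶜ of {q,s}
  {r,s}  = ᶜ of {p,q}
  {p,q,s}  = {p,q} ∪ {q,s}
  {q,r,s}  = ᶜ of {p}
  (now 11)
Iteration 2. New:
  {r}  = ᶜ of {p,q,s}
  {p,s}  = {s} ∪ {p}
  {p,r,s}  = {r,s} ∪ {p,r}
  (now 14)
Iteration 3. New:
  {q}  = ᶜ of {p,r,s}
  {q,r}  = ᶜ of {p,s}
  (now 16)
Iteration 4: already closed under ᶜ and ∪.

Hence σ(𝒜) has 16 members: { {}, {p}, {q}, {r}, {s}, {p,q}, {p,r}, {p,s}, {q,r}, {q,s}, {r,s}, {p,q,r}, {p,q,s}, {p,r,s}, {q,r,s}, S }.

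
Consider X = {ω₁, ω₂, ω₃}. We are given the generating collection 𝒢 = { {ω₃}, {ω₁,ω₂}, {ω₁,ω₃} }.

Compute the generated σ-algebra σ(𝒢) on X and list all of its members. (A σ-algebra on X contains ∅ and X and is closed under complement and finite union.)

Answer: σ(𝒢) = { {}, {ω₁}, {ω₂}, {ω₃}, {ω₁,ω₂}, {ω₁,ω₃}, {ω₂,ω₃}, X }

Check:
Initial family (5 sets): { {}, {ω₃}, {ω₁,ω₂}, {ω₁,ω₃}, X }.
Step 1: +1 →
  {ω₂}  = X∖{ω₁,ω₃}
  — 6 sets.
Step 2 (1 new):
  {ω₂,ω₃}  = {ω₃} ∪ {ω₂}
  — 7 sets.
Step 3: 1 new —
  {ω₁}  = X∖{ω₂,ω₃}
  — 8 sets.
Step 4: already closed under ᶜ and ∪.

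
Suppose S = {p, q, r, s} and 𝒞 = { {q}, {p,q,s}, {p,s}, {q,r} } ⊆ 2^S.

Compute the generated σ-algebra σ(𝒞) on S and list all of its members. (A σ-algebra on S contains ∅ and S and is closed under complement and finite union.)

σ(𝒞) = { ∅, {q}, {r}, {p,s}, {q,r}, {p,q,s}, {p,r,s}, S }

Working:
Seed the family with 𝒞 together with ∅ and S: { ∅, {q}, {p,s}, {q,r}, {p,q,s}, S }.
Iteration 1: +2 →
  {r}  = ᶜ of {p,q,s}
  {p,r,s}  = ᶜ of {q}
  [8 total]
Iteration 2: closed — nothing new.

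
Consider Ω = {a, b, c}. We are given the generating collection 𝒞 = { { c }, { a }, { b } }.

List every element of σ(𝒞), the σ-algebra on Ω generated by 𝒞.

σ(𝒞) (8 sets): { {}, { a }, { b }, { c }, { a, b }, { a, c }, { b, c }, Ω }

Check:
Begin from { {}, { a }, { b }, { c }, Ω } (that is, 𝒞 plus ∅ and Ω).
Round 1 (3 new):
  { a, b }  = complement { c }
  { a, c }  = complement { b }
  { b, c }  = complement { a }
  |family| = 8
Round 2: no new sets; the family is a σ-algebra.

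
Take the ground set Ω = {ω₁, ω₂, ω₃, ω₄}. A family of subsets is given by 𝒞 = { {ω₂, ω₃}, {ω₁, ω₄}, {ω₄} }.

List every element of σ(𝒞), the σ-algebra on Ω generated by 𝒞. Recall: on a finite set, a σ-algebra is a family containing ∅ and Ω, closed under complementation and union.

Start: 𝒞 ∪ {∅, Ω} = { {}, {ω₄}, {ω₁, ω₄}, {ω₂, ω₃}, Ω }.
Round 1: 2 new —
  {ω₁, ω₂, ω₃}  = complement {ω₄}
  {ω₂, ω₃, ω₄}  = {ω₂, ω₃} ∪ {ω₄}
Round 2: +1 →
  {ω₁}  = complement {ω₂, ω₃, ω₄}
After Round 3 the family is unchanged; done.

|σ(𝒞)| = 8.  σ(𝒞) = { {}, {ω₁}, {ω₄}, {ω₁, ω₄}, {ω₂, ω₃}, {ω₁, ω₂, ω₃}, {ω₂, ω₃, ω₄}, Ω }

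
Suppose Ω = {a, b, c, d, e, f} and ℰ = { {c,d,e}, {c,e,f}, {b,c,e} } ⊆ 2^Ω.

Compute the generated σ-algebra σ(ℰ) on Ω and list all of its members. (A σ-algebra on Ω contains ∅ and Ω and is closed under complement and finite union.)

σ(ℰ) (32 sets): { {}, {a}, {b}, {d}, {f}, {a,b}, {a,d}, {a,f}, {b,d}, {b,f}, {c,e}, {d,f}, {a,b,d}, {a,b,f}, {a,c,e}, {a,d,f}, {b,c,e}, {b,d,f}, {c,d,e}, {c,e,f}, {a,b,c,e}, {a,b,d,f}, {a,c,d,e}, {a,c,e,f}, {b,c,d,e}, {b,c,e,f}, {c,d,e,f}, {a,b,c,d,e}, {a,b,c,e,f}, {a,c,d,e,f}, {b,c,d,e,f}, Ω }

Check:
Begin from { {}, {b,c,e}, {c,d,e}, {c,e,f}, Ω } (that is, ℰ plus ∅ and Ω).
Iteration 1: 6 new —
  {a,b,d}  = ᶜ of {c,e,f}
  {a,b,f}  = ᶜ of {c,d,e}
  {a,d,f}  = ᶜ of {b,c,e}
  {b,c,d,e}  = {c,d,e} ∪ {b,c,e}
  {b,c,e,f}  = {b,c,e} ∪ {c,e,f}
  {c,d,e,f}  = {c,d,e} ∪ {c,e,f}
  — 11 sets.
Iteration 2: 8 new —
  {a,b}  = ᶜ of {c,d,e,f}
  {a,d}  = ᶜ of {b,c,e,f}
  {a,f}  = ᶜ of {b,c,d,e}
  {a,b,d,f}  = {a,d,f} ∪ {a,b,d}
  {a,b,c,d,e}  = {c,d,e} ∪ {a,b,d}
  {a,b,c,e,f}  = {b,c,e} ∪ {a,b,f}
  {a,c,d,e,f}  = {c,d,e} ∪ {a,d,f}
  {b,c,d,e,f}  = {c,d,e} ∪ {b,c,e,f}
  — 19 sets.
Iteration 3 (8 new):
  {a}  = ᶜ of {b,c,d,e,f}
  {b}  = ᶜ of {a,c,d,e,f}
  {d}  = ᶜ of {a,b,c,e,f}
  {f}  = ᶜ of {a,b,c,d,e}
  {c,e}  = ᶜ of {a,b,d,f}
  {a,b,c,e}  = {a,b} ∪ {b,c,e}
  {a,c,d,e}  = {c,d,e} ∪ {a,d}
  {a,c,e,f}  = {a,f} ∪ {c,e,f}
  — 27 sets.
Iteration 4. New:
  {b,d}  = ᶜ of {a,c,e,f}
  {b,f}  = ᶜ of {a,c,d,e}
  {d,f}  = ᶜ of {a,b,c,e}
  {a,c,e}  = {a} ∪ {c,e}
  — 31 sets.
Iteration 5 (1 new):
  {b,d,f}  = ᶜ of {a,c,e}
  — 32 sets.
Iteration 6: closed — nothing new.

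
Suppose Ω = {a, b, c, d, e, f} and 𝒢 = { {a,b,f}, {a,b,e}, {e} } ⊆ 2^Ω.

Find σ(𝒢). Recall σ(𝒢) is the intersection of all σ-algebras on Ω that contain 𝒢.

Seed the family with 𝒢 together with ∅ and Ω: { ∅, {e}, {a,b,e}, {a,b,f}, Ω }.
Round 1: 4 new —
  {c,d,e}  = complement {a,b,f}
  {c,d,f}  = complement {a,b,e}
  {a,b,e,f}  = {a,b,e} ∪ {a,b,f}
  {a,b,c,d,f}  = complement {e}
Round 2: +3 →
  {c,d}  = complement {a,b,e,f}
  {c,d,e,f}  = {c,d,e} ∪ {c,d,f}
  {a,b,c,d,e}  = {c,d,e} ∪ {a,b,e}
Round 3: +2 →
  {f}  = complement {a,b,c,d,e}
  {a,b}  = complement {c,d,e,f}
Round 4. New:
  {e,f}  = {f} ∪ {e}
  {a,b,c,d}  = {c,d} ∪ {a,b}
After Round 5 the family is unchanged; done.

|σ(𝒢)| = 16.  σ(𝒢) = { ∅, {e}, {f}, {a,b}, {c,d}, {e,f}, {a,b,e}, {a,b,f}, {c,d,e}, {c,d,f}, {a,b,c,d}, {a,b,e,f}, {c,d,e,f}, {a,b,c,d,e}, {a,b,c,d,f}, Ω }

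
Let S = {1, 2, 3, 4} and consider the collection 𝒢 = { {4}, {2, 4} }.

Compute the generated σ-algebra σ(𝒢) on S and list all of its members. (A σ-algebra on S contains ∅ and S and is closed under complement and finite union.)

σ(𝒢) = { {}, {2}, {4}, {1, 3}, {2, 4}, {1, 2, 3}, {1, 3, 4}, S }

Check:
Seed the family with 𝒢 together with ∅ and S: { {}, {4}, {2, 4}, S }.
Round 1: 2 new —
  {1, 3}  = {2, 4}ᶜ
  {1, 2, 3}  = {4}ᶜ
Round 2: 1 new —
  {1, 3, 4}  = {1, 3} ∪ {4}
Round 3 (1 new):
  {2}  = {1, 3, 4}ᶜ
Round 4 adds nothing — fixpoint reached.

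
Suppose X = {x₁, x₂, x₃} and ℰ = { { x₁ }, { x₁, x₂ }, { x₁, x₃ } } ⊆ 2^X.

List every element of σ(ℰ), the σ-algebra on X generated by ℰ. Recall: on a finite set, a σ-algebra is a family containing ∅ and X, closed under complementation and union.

|σ(ℰ)| = 8.  σ(ℰ) = { {  }, { x₁ }, { x₂ }, { x₃ }, { x₁, x₂ }, { x₁, x₃ }, { x₂, x₃ }, X }

Check:
Take S₀ = ℰ ∪ {∅, X} = { {  }, { x₁ }, { x₁, x₂ }, { x₁, x₃ }, X }.
Iteration 1 adds 3:
  { x₂ }  = { x₁, x₃ }ᶜ
  { x₃ }  = { x₁, x₂ }ᶜ
  { x₂, x₃ }  = { x₁ }ᶜ
Iteration 2: closed — nothing new.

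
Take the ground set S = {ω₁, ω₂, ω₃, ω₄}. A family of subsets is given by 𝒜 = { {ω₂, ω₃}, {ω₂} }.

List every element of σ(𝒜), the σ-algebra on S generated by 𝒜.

σ(𝒜) (8 sets): { ∅, {ω₂}, {ω₃}, {ω₁, ω₄}, {ω₂, ω₃}, {ω₁, ω₂, ω₄}, {ω₁, ω₃, ω₄}, S }

Trace:
Seed the family with 𝒜 together with ∅ and S: { ∅, {ω₂}, {ω₂, ω₃}, S }.
Iteration 1: +2 →
  {ω₁, ω₄}  = {ω₂, ω₃}ᶜ
  {ω₁, ω₃, ω₄}  = {ω₂}ᶜ
  |family| = 6
Iteration 2: 1 new —
  {ω₁, ω₂, ω₄}  = {ω₁, ω₄} ∪ {ω₂}
  |family| = 7
Iteration 3 adds 1:
  {ω₃}  = {ω₁, ω₂, ω₄}ᶜ
  |family| = 8
Iteration 4 adds nothing — fixpoint reached.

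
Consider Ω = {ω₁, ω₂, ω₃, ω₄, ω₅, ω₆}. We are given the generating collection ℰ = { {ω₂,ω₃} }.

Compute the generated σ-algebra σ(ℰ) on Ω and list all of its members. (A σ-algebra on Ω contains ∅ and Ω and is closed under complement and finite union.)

Seed the family with ℰ together with ∅ and Ω: { {}, {ω₂,ω₃}, Ω }.
Step 1 adds 1:
  {ω₁,ω₄,ω₅,ω₆}  = ᶜ of {ω₂,ω₃}
  (now 4)
Step 2: already closed under ᶜ and ∪.

σ(ℰ) = { {}, {ω₂,ω₃}, {ω₁,ω₄,ω₅,ω₆}, Ω }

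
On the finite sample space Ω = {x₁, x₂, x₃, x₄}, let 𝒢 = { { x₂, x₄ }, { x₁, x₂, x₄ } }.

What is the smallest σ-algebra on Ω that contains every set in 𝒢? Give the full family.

Answer: σ(𝒢) = { {}, { x₁ }, { x₃ }, { x₁, x₃ }, { x₂, x₄ }, { x₁, x₂, x₄ }, { x₂, x₃, x₄ }, Ω }

Check:
Take S₀ = 𝒢 ∪ {∅, Ω} = { {}, { x₂, x₄ }, { x₁, x₂, x₄ }, Ω }.
Step 1: 2 new —
  { x₃ }  = complement { x₁, x₂, x₄ }
  { x₁, x₃ }  = complement { x₂, x₄ }
  (now 6)
Step 2 adds 1:
  { x₂, x₃, x₄ }  = { x₃ } ∪ { x₂, x₄ }
  (now 7)
Step 3. New:
  { x₁ }  = complement { x₂, x₃, x₄ }
  (now 8)
Step 4: no new sets; the family is a σ-algebra.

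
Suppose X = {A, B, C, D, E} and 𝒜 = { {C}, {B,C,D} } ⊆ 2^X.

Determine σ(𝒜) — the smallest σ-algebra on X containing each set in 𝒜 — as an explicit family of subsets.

σ(𝒜) (8 sets): { {}, {C}, {A,E}, {B,D}, {A,C,E}, {B,C,D}, {A,B,D,E}, X }

Trace:
Initial family (4 sets): { {}, {C}, {B,C,D}, X }.
Round 1 adds 2:
  {A,E}  = complement {B,C,D}
  {A,B,D,E}  = complement {C}
Round 2: 1 new —
  {A,C,E}  = {C} ∪ {A,E}
Round 3 adds 1:
  {B,D}  = complement {A,C,E}
Round 4: stable.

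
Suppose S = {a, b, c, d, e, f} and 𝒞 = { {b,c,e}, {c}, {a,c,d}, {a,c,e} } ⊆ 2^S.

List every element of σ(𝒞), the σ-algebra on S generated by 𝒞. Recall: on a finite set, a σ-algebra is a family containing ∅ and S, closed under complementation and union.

Take S₀ = 𝒞 ∪ {∅, S} = { {}, {c}, {a,c,d}, {a,c,e}, {b,c,e}, S }.
Iteration 1 (7 new):
  {a,d,f}  = ᶜ of {b,c,e}
  {b,d,f}  = ᶜ of {a,c,e}
  {b,e,f}  = ᶜ of {a,c,d}
  {a,b,c,e}  = {b,c,e} ∪ {a,c,e}
  {a,c,d,e}  = {a,c,d} ∪ {a,c,e}
  {a,b,c,d,e}  = {a,c,d} ∪ {b,c,e}
  {a,b,d,e,f}  = ᶜ of {c}
  [13 total]
Iteration 2 (12 new):
  {f}  = ᶜ of {a,b,c,d,e}
  {b,f}  = ᶜ of {a,c,d,e}
  {d,f}  = ᶜ of {a,b,c,e}
  {a,b,d,f}  = {b,d,f} ∪ {a,d,f}
  {a,c,d,f}  = {a,d,f} ∪ {c}
  {b,c,d,f}  = {b,d,f} ∪ {c}
  {b,c,e,f}  = {b,e,f} ∪ {c}
  {b,d,e,f}  = {b,d,f} ∪ {b,e,f}
  {a,b,c,d,f}  = {b,d,f} ∪ {a,c,d}
  {a,b,c,e,f}  = {a,c,e} ∪ {b,e,f}
  {a,c,d,e,f}  = {a,c,e} ∪ {a,d,f}
  {b,c,d,e,f}  = {b,d,f} ∪ {b,c,e}
  [25 total]
Iteration 3 adds 13:
  {a}  = ᶜ of {b,c,d,e,f}
  {b}  = ᶜ of {a,c,d,e,f}
  {d}  = ᶜ of {a,b,c,e,f}
  {e}  = ᶜ of {a,b,c,d,f}
  {a,c}  = ᶜ of {b,d,e,f}
  {a,d}  = ᶜ of {b,c,e,f}
  {a,e}  = ᶜ of {b,c,d,f}
  {b,e}  = ᶜ of {a,c,d,f}
  {c,e}  = ᶜ of {a,b,d,f}
  {c,f}  = {f} ∪ {c}
  {b,c,f}  = {b,f} ∪ {c}
  {c,d,f}  = {d,f} ∪ {c}
  {a,c,e,f}  = {a,c,e} ∪ {f}
  [38 total]
Iteration 4 adds 25:
  {a,b}  = {b} ∪ {a}
  {a,f}  = {a} ∪ {f}
  {b,c}  = {b} ∪ {c}
  {b,d}  = ᶜ of {a,c,e,f}
  {c,d}  = {c} ∪ {d}
  {d,e}  = {d} ∪ {e}
  {e,f}  = {f} ∪ {e}
  {a,b,c}  = {b} ∪ {a,c}
  {a,b,d}  = {b} ∪ {a,d}
  {a,b,e}  = ᶜ of {c,d,f}
  {a,b,f}  = {b,f} ∪ {a}
  {a,c,f}  = {a,c} ∪ {c,f}
  {a,d,e}  = ᶜ of {b,c,f}
  {a,e,f}  = {a,e} ∪ {f}
  {b,d,e}  = {d} ∪ {b,e}
  {c,d,e}  = {c,e} ∪ {d}
  {c,e,f}  = {c,e} ∪ {c,f}
  {d,e,f}  = {d,f} ∪ {e}
  {a,b,c,d}  = {b} ∪ {a,c,d}
  {a,b,c,f}  = {a,c} ∪ {b,c,f}
  {a,b,d,e}  = ᶜ of {c,f}
  {a,b,e,f}  = {b,f} ∪ {a,e}
  {a,d,e,f}  = {a,d,f} ∪ {a,e}
  {b,c,d,e}  = {d} ∪ {b,c,e}
  {c,d,e,f}  = {c,e} ∪ {c,d,f}
  [63 total]
Iteration 5 (1 new):
  {b,c,d}  = ᶜ of {a,e,f}
  [64 total]
Iteration 6: already closed under ᶜ and ∪.

Therefore σ(𝒞) = { {}, {a}, {b}, {c}, {d}, {e}, {f}, {a,b}, {a,c}, {a,d}, {a,e}, {a,f}, {b,c}, {b,d}, {b,e}, {b,f}, {c,d}, {c,e}, {c,f}, {d,e}, {d,f}, {e,f}, {a,b,c}, {a,b,d}, {a,b,e}, {a,b,f}, {a,c,d}, {a,c,e}, {a,c,f}, {a,d,e}, {a,d,f}, {a,e,f}, {b,c,d}, {b,c,e}, {b,c,f}, {b,d,e}, {b,d,f}, {b,e,f}, {c,d,e}, {c,d,f}, {c,e,f}, {d,e,f}, {a,b,c,d}, {a,b,c,e}, {a,b,c,f}, {a,b,d,e}, {a,b,d,f}, {a,b,e,f}, {a,c,d,e}, {a,c,d,f}, {a,c,e,f}, {a,d,e,f}, {b,c,d,e}, {b,c,d,f}, {b,c,e,f}, {b,d,e,f}, {c,d,e,f}, {a,b,c,d,e}, {a,b,c,d,f}, {a,b,c,e,f}, {a,b,d,e,f}, {a,c,d,e,f}, {b,c,d,e,f}, S } (|σ(𝒞)| = 64).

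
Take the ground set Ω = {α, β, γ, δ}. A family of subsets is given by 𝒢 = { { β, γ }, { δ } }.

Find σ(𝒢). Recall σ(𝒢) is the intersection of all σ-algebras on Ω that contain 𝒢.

Seed the family with 𝒢 together with ∅ and Ω: { {  }, { δ }, { β, γ }, Ω }.
Iteration 1 (3 new):
  { α, δ }  = { β, γ }ᶜ
  { α, β, γ }  = { δ }ᶜ
  { β, γ, δ }  = { δ } ∪ { β, γ }
  (now 7)
Iteration 2 (1 new):
  { α }  = { β, γ, δ }ᶜ
  (now 8)
Iteration 3: already closed under ᶜ and ∪.

σ(𝒢) = { {  }, { α }, { δ }, { α, δ }, { β, γ }, { α, β, γ }, { β, γ, δ }, Ω }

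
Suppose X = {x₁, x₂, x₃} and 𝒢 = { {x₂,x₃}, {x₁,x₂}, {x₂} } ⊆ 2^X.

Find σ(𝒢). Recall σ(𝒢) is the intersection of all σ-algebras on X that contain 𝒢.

Start: 𝒢 ∪ {∅, X} = { {}, {x₂}, {x₁,x₂}, {x₂,x₃}, X }.
Round 1 (3 new):
  {x₁}  = {x₂,x₃}ᶜ
  {x₃}  = {x₁,x₂}ᶜ
  {x₁,x₃}  = {x₂}ᶜ
  [8 total]
Round 2: no new sets; the family is a σ-algebra.

σ(𝒢) = { {}, {x₁}, {x₂}, {x₃}, {x₁,x₂}, {x₁,x₃}, {x₂,x₃}, X }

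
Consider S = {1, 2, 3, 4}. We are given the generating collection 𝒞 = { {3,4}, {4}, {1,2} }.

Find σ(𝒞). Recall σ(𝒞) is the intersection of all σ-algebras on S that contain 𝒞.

Answer: σ(𝒞) = { {}, {3}, {4}, {1,2}, {3,4}, {1,2,3}, {1,2,4}, S }

Trace:
Seed the family with 𝒞 together with ∅ and S: { {}, {4}, {1,2}, {3,4}, S }.
Round 1: 2 new —
  {1,2,3}  = complement {4}
  {1,2,4}  = {1,2} ∪ {4}
  |family| = 7
Round 2 (1 new):
  {3}  = complement {1,2,4}
  |family| = 8
Round 3: closed — nothing new.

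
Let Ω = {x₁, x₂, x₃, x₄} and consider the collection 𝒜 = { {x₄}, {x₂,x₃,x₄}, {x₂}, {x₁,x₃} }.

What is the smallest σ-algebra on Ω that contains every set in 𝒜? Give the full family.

Answer: σ(𝒜) = { {}, {x₁}, {x₂}, {x₃}, {x₄}, {x₁,x₂}, {x₁,x₃}, {x₁,x₄}, {x₂,x₃}, {x₂,x₄}, {x₃,x₄}, {x₁,x₂,x₃}, {x₁,x₂,x₄}, {x₁,x₃,x₄}, {x₂,x₃,x₄}, Ω }

Working:
Begin from { {}, {x₂}, {x₄}, {x₁,x₃}, {x₂,x₃,x₄}, Ω } (that is, 𝒜 plus ∅ and Ω).
Step 1: 4 new —
  {x₁}  = complement {x₂,x₃,x₄}
  {x₂,x₄}  = complement {x₁,x₃}
  {x₁,x₂,x₃}  = complement {x₄}
  {x₁,x₃,x₄}  = complement {x₂}
  [10 total]
Step 2 adds 3:
  {x₁,x₂}  = {x₂} ∪ {x₁}
  {x₁,x₄}  = {x₄} ∪ {x₁}
  {x₁,x₂,x₄}  = {x₂,x₄} ∪ {x₁}
  [13 total]
Step 3: 3 new —
  {x₃}  = complement {x₁,x₂,x₄}
  {x₂,x₃}  = complement {x₁,x₄}
  {x₃,x₄}  = complement {x₁,x₂}
  [16 total]
Step 4: stable.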